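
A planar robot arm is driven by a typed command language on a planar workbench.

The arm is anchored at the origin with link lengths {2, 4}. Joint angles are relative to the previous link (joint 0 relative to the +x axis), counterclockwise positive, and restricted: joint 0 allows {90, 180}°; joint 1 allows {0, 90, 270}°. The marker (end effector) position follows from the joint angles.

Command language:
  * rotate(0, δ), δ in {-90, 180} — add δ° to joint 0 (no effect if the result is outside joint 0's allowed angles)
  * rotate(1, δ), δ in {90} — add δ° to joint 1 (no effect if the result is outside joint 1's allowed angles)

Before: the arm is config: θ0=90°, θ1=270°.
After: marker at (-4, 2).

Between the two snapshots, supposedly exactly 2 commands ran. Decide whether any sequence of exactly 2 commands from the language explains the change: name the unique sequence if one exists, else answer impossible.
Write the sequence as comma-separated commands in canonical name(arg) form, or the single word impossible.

from: config: θ0=90°, θ1=270°
t=1 rotate(1, 90) ⇒ config: θ0=90°, θ1=0°
t=2 rotate(1, 90) ⇒ config: θ0=90°, θ1=90°
all 9 alternatives checked — unique.

rotate(1, 90), rotate(1, 90)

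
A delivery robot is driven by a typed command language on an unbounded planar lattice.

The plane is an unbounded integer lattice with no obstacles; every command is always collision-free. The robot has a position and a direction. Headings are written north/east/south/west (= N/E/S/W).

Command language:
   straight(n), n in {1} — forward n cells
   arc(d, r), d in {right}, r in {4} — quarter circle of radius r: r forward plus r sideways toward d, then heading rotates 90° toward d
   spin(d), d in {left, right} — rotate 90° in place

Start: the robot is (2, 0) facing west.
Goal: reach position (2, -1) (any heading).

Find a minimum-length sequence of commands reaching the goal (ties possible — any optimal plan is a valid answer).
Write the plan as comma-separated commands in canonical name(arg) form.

initial: (2, 0) facing west
1. spin(left) → (2, 0) facing south
2. straight(1) → (2, -1) facing south
no 1-step plan works, so 2 is optimal.

spin(left), straight(1)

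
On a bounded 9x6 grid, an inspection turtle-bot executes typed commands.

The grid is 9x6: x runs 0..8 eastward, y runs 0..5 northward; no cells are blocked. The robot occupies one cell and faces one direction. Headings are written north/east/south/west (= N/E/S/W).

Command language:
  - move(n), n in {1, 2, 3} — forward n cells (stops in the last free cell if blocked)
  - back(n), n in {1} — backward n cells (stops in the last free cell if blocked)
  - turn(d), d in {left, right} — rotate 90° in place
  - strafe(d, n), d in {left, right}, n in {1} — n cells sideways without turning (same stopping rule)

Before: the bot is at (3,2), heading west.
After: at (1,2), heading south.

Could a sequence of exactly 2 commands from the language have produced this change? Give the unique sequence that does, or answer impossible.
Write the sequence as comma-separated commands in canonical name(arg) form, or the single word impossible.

key: order matters: swapping move(2) and turn(left) lands elsewhere
t0: at (3,2), heading west
step 1 (move(2)): at (1,2), heading west
step 2 (turn(left)): at (1,2), heading south
no other 2-command option fits: unique.

move(2), turn(left)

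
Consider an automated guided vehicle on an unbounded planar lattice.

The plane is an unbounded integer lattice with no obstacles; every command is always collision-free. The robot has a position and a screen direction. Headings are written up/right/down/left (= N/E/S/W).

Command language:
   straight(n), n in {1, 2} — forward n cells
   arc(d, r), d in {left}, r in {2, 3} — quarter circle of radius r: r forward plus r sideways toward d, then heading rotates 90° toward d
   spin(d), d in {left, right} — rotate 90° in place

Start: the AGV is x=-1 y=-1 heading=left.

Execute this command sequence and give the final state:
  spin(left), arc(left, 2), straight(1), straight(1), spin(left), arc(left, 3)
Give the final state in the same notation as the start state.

x=0 y=0 heading=left

start: x=-1 y=-1 heading=left
t=1 spin(left) ⇒ x=-1 y=-1 heading=down
t=2 arc(left, 2) ⇒ x=1 y=-3 heading=right
t=3 straight(1) ⇒ x=2 y=-3 heading=right
t=4 straight(1) ⇒ x=3 y=-3 heading=right
t=5 spin(left) ⇒ x=3 y=-3 heading=up
t=6 arc(left, 3) ⇒ x=0 y=0 heading=left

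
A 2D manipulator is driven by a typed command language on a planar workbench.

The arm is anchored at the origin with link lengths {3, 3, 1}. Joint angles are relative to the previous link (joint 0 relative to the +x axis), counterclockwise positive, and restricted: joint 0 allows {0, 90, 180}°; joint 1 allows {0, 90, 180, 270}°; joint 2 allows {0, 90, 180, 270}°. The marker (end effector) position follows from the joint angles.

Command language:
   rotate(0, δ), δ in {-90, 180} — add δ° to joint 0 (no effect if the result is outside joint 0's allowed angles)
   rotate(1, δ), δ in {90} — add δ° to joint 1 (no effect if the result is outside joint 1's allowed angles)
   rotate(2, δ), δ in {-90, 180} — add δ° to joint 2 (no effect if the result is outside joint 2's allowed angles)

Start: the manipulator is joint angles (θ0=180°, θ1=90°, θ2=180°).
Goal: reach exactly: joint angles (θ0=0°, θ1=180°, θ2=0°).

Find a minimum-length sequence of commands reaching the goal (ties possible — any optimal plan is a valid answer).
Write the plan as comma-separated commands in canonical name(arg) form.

start: joint angles (θ0=180°, θ1=90°, θ2=180°)
t=1 rotate(2, 180) ⇒ joint angles (θ0=180°, θ1=90°, θ2=0°)
t=2 rotate(0, 180) ⇒ joint angles (θ0=0°, θ1=90°, θ2=0°)
t=3 rotate(1, 90) ⇒ joint angles (θ0=0°, θ1=180°, θ2=0°)
shorter routes all fall short; 3 is best.

rotate(2, 180), rotate(0, 180), rotate(1, 90)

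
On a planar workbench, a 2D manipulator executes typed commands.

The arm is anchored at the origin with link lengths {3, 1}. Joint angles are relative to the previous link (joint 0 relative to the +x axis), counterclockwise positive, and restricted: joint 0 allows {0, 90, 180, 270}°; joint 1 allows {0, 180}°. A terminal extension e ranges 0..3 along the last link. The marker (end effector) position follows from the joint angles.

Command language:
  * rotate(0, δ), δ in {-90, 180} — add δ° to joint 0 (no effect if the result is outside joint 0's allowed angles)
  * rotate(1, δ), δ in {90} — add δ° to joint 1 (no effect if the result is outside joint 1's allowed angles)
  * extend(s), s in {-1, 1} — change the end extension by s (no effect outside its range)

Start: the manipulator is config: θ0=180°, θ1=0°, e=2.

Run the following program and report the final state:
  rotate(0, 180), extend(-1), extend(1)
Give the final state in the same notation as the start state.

config: θ0=0°, θ1=0°, e=2

t0: config: θ0=180°, θ1=0°, e=2
t=1 rotate(0, 180) ⇒ config: θ0=0°, θ1=0°, e=2
t=2 extend(-1) ⇒ config: θ0=0°, θ1=0°, e=1
t=3 extend(1) ⇒ config: θ0=0°, θ1=0°, e=2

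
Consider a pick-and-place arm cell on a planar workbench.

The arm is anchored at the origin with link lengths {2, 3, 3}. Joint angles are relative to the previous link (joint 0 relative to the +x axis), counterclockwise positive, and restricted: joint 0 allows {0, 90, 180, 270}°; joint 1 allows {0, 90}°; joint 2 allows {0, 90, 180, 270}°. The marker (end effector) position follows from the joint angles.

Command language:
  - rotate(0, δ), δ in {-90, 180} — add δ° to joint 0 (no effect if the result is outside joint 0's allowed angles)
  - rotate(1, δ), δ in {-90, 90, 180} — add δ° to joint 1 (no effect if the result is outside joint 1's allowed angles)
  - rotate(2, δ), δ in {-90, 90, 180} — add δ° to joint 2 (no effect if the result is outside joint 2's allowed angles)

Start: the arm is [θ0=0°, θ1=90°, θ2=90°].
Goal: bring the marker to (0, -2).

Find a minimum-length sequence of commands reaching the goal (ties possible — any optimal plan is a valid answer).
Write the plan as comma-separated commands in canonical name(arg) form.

t0: [θ0=0°, θ1=90°, θ2=90°]
t=1 rotate(2, 90) ⇒ [θ0=0°, θ1=90°, θ2=180°]
t=2 rotate(0, -90) ⇒ [θ0=270°, θ1=90°, θ2=180°]
minimal: 2 command(s), checked below 2.

rotate(2, 90), rotate(0, -90)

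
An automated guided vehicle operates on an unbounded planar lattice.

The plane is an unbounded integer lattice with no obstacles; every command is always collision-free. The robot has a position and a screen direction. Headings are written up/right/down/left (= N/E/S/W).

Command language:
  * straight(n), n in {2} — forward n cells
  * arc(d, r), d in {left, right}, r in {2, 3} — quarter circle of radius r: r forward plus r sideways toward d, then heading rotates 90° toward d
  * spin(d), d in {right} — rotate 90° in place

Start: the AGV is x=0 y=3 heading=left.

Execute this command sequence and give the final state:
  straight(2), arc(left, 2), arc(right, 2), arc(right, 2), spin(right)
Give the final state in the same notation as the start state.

start: x=0 y=3 heading=left
1. straight(2) → x=-2 y=3 heading=left
2. arc(left, 2) → x=-4 y=1 heading=down
3. arc(right, 2) → x=-6 y=-1 heading=left
4. arc(right, 2) → x=-8 y=1 heading=up
5. spin(right) → x=-8 y=1 heading=right

x=-8 y=1 heading=right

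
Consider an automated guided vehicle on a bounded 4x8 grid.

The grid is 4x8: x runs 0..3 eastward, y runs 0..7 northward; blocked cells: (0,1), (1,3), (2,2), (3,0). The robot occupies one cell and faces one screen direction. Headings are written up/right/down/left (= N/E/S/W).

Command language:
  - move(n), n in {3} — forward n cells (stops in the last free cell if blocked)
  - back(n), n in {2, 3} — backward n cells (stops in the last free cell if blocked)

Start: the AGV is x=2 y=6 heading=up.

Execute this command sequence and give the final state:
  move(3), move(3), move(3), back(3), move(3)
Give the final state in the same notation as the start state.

t0: x=2 y=6 heading=up
step 1 (move(3)): x=2 y=7 heading=up
step 2 (move(3)): x=2 y=7 heading=up
step 3 (move(3)): x=2 y=7 heading=up
step 4 (back(3)): x=2 y=4 heading=up
step 5 (move(3)): x=2 y=7 heading=up

x=2 y=7 heading=up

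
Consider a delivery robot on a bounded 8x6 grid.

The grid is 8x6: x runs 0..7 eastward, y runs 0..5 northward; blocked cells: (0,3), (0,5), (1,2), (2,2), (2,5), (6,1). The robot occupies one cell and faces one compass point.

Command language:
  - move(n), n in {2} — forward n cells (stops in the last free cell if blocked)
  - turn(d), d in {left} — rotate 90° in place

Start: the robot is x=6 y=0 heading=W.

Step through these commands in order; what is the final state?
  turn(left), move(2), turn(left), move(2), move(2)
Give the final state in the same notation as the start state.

t0: x=6 y=0 heading=W
step 1 (turn(left)): x=6 y=0 heading=S
step 2 (move(2)): x=6 y=0 heading=S
step 3 (turn(left)): x=6 y=0 heading=E
step 4 (move(2)): x=7 y=0 heading=E
step 5 (move(2)): x=7 y=0 heading=E

x=7 y=0 heading=E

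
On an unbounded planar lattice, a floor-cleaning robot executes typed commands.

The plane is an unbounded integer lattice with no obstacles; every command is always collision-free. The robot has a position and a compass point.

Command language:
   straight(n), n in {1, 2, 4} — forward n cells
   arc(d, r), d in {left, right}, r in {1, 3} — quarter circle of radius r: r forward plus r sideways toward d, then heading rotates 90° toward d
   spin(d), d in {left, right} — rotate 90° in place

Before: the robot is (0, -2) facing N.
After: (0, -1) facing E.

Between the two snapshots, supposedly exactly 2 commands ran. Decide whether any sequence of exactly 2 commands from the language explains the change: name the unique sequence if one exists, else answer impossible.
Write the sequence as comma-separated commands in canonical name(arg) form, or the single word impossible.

key: order matters: swapping straight(1) and spin(right) lands elsewhere
from: (0, -2) facing N
[1] after straight(1): (0, -1) facing N
[2] after spin(right): (0, -1) facing E
no other 2-command option fits: unique.

straight(1), spin(right)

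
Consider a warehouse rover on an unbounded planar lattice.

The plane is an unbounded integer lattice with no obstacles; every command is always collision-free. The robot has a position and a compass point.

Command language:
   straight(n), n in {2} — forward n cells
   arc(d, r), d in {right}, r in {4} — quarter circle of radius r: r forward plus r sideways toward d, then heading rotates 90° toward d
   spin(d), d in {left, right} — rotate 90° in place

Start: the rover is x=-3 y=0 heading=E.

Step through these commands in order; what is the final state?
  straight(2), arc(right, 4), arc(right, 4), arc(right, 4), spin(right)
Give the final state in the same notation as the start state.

t0: x=-3 y=0 heading=E
t=1 straight(2) ⇒ x=-1 y=0 heading=E
t=2 arc(right, 4) ⇒ x=3 y=-4 heading=S
t=3 arc(right, 4) ⇒ x=-1 y=-8 heading=W
t=4 arc(right, 4) ⇒ x=-5 y=-4 heading=N
t=5 spin(right) ⇒ x=-5 y=-4 heading=E

x=-5 y=-4 heading=E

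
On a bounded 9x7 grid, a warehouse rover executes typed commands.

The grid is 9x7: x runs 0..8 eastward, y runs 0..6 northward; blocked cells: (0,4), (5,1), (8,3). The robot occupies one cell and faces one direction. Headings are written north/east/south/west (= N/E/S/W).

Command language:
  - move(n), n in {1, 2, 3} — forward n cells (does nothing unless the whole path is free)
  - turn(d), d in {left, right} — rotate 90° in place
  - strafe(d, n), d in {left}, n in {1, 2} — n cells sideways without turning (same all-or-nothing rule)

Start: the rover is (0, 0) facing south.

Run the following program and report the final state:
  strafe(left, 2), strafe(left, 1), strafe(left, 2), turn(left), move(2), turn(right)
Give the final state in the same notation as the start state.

from: (0, 0) facing south
t=1 strafe(left, 2) ⇒ (2, 0) facing south
t=2 strafe(left, 1) ⇒ (3, 0) facing south
t=3 strafe(left, 2) ⇒ (5, 0) facing south
t=4 turn(left) ⇒ (5, 0) facing east
t=5 move(2) ⇒ (7, 0) facing east
t=6 turn(right) ⇒ (7, 0) facing south

(7, 0) facing south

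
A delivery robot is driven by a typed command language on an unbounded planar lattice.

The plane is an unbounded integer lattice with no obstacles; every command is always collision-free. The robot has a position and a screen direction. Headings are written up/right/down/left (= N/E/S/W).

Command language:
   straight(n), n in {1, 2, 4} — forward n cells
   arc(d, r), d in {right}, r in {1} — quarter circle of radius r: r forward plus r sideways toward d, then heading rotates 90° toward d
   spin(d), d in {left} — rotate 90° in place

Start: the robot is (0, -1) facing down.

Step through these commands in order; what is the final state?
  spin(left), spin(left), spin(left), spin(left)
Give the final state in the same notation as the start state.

(0, -1) facing down

initial: (0, -1) facing down
t=1 spin(left) ⇒ (0, -1) facing right
t=2 spin(left) ⇒ (0, -1) facing up
t=3 spin(left) ⇒ (0, -1) facing left
t=4 spin(left) ⇒ (0, -1) facing down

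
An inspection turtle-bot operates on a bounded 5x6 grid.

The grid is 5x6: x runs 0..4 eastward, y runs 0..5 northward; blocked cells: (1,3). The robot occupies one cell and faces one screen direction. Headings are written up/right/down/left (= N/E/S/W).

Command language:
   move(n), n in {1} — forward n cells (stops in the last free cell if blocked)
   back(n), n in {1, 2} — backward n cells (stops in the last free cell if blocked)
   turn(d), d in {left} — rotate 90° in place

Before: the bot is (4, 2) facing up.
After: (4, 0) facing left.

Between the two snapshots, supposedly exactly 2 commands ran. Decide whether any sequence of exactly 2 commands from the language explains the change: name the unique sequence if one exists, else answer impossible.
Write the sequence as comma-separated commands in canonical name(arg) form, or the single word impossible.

back(2), turn(left)

key: running turn(left) before back(2) would end elsewhere — order is forced
begin: (4, 2) facing up
[1] after back(2): (4, 0) facing up
[2] after turn(left): (4, 0) facing left
no rival 2-sequence matches.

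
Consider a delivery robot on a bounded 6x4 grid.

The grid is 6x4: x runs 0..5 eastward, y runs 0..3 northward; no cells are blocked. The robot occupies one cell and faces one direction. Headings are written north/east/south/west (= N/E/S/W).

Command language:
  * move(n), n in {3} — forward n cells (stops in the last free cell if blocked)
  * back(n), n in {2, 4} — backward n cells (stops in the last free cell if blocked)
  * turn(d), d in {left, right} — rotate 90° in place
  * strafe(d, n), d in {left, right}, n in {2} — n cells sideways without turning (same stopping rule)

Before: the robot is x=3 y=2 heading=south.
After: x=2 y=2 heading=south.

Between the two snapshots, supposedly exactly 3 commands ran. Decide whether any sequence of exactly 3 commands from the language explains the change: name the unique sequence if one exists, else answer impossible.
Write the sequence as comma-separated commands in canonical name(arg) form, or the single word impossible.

strafe(right, 2), strafe(right, 2), strafe(left, 2)

key: heading stays S — no command in the sequence turns
t0: x=3 y=2 heading=south
[1] after strafe(right, 2): x=1 y=2 heading=south
[2] after strafe(right, 2): x=0 y=2 heading=south
[3] after strafe(left, 2): x=2 y=2 heading=south
uniquely the one of 343 3-step routes that fits.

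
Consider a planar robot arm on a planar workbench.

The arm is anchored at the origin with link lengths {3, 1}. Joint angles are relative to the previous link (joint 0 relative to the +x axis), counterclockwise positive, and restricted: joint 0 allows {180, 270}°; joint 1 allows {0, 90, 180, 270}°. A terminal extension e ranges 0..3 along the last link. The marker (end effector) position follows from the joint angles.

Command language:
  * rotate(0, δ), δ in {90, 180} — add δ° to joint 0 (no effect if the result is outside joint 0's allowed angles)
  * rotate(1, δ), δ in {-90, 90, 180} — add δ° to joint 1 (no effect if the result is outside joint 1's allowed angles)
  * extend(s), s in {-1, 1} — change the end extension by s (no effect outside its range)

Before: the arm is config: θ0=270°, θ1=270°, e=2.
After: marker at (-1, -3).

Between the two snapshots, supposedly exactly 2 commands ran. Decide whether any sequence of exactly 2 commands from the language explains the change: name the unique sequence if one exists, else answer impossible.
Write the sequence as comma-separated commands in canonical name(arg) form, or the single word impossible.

extend(-1), extend(-1)

begin: config: θ0=270°, θ1=270°, e=2
1. extend(-1) → config: θ0=270°, θ1=270°, e=1
2. extend(-1) → config: θ0=270°, θ1=270°, e=0
uniquely the one of 49 2-step routes that fits.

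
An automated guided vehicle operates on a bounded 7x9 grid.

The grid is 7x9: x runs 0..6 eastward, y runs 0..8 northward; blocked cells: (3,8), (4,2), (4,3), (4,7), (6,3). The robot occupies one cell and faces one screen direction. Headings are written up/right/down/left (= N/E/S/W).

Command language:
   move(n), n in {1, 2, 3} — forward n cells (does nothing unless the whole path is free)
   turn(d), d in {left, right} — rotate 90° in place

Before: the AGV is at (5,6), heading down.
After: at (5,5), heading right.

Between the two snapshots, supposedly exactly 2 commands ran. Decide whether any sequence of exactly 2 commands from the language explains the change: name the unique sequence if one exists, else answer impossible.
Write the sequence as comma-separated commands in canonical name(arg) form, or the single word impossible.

move(1), turn(left)

key: position moved to (5,5) AND the heading swung to E — translation plus rotation needed
t0: at (5,6), heading down
t=1 move(1) ⇒ at (5,5), heading down
t=2 turn(left) ⇒ at (5,5), heading right
uniquely the one of 25 2-step routes that fits.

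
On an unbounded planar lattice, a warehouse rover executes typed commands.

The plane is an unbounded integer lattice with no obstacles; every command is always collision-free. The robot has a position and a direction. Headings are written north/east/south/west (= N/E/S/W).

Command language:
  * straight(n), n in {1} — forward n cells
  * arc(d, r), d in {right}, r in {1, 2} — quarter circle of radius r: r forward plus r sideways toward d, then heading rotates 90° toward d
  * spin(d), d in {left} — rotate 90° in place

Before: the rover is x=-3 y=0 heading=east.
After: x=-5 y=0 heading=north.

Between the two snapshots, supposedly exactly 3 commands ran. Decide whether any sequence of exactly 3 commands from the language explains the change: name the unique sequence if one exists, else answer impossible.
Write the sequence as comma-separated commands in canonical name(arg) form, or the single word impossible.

arc(right, 1), arc(right, 1), arc(right, 2)

key: order matters: swapping arc(right, 1) and arc(right, 2) lands elsewhere
begin: x=-3 y=0 heading=east
t=1 arc(right, 1) ⇒ x=-2 y=-1 heading=south
t=2 arc(right, 1) ⇒ x=-3 y=-2 heading=west
t=3 arc(right, 2) ⇒ x=-5 y=0 heading=north
uniquely the one of 64 3-step routes that fits.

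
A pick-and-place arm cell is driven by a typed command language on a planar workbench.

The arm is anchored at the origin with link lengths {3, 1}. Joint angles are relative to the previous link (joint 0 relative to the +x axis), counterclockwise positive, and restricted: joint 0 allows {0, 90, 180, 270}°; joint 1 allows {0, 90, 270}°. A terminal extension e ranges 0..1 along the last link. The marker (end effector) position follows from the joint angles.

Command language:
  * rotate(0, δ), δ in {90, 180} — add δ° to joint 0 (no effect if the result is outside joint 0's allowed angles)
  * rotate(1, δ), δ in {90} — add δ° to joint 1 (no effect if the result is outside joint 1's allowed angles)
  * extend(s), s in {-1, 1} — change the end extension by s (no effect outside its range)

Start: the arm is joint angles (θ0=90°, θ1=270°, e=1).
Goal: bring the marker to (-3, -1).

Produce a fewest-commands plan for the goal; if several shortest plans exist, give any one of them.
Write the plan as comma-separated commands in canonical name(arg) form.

from: joint angles (θ0=90°, θ1=270°, e=1)
step 1 (rotate(1, 90)): joint angles (θ0=90°, θ1=0°, e=1)
step 2 (rotate(1, 90)): joint angles (θ0=90°, θ1=90°, e=1)
step 3 (rotate(0, 90)): joint angles (θ0=180°, θ1=90°, e=1)
step 4 (extend(-1)): joint angles (θ0=180°, θ1=90°, e=0)
no 3-step plan works, so 4 is optimal.

rotate(1, 90), rotate(1, 90), rotate(0, 90), extend(-1)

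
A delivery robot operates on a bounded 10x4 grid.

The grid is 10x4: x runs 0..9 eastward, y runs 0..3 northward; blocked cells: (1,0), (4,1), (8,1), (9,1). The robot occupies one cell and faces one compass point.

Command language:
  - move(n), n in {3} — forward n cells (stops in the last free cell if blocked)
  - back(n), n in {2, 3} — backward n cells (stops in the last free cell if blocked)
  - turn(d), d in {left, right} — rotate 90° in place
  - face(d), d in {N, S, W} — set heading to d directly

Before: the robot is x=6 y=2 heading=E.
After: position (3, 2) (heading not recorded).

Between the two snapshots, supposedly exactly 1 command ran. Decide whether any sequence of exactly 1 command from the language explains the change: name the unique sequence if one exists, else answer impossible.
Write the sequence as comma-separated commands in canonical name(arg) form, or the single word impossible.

initial: x=6 y=2 heading=E
t=1 back(3) ⇒ x=3 y=2 heading=E
no other 1-command option fits: unique.

back(3)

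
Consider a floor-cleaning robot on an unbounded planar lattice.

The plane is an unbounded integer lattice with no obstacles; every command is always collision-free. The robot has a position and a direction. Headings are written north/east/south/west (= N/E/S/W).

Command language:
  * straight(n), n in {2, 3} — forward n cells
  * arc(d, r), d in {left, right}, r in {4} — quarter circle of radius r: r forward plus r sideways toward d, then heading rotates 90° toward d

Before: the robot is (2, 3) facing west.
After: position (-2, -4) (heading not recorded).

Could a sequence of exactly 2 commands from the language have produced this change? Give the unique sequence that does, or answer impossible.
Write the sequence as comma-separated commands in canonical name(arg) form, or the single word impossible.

arc(left, 4), straight(3)

key: order matters: swapping arc(left, 4) and straight(3) lands elsewhere
initial: (2, 3) facing west
[1] after arc(left, 4): (-2, -1) facing south
[2] after straight(3): (-2, -4) facing south
all 16 alternatives checked — unique.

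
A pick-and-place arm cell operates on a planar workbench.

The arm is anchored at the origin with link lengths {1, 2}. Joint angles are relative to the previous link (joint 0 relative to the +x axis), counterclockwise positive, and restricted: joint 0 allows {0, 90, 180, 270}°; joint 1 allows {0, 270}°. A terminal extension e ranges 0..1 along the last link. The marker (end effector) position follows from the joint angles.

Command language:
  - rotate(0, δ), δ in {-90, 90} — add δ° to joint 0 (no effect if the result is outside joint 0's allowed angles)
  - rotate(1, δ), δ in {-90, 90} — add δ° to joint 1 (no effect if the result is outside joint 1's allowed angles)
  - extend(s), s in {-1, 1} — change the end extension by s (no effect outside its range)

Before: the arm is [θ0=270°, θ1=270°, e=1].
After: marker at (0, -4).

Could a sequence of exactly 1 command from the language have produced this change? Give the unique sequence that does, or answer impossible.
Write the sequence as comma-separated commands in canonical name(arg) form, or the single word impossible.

from: [θ0=270°, θ1=270°, e=1]
1. rotate(1, 90) → [θ0=270°, θ1=0°, e=1]
all 6 alternatives checked — unique.

rotate(1, 90)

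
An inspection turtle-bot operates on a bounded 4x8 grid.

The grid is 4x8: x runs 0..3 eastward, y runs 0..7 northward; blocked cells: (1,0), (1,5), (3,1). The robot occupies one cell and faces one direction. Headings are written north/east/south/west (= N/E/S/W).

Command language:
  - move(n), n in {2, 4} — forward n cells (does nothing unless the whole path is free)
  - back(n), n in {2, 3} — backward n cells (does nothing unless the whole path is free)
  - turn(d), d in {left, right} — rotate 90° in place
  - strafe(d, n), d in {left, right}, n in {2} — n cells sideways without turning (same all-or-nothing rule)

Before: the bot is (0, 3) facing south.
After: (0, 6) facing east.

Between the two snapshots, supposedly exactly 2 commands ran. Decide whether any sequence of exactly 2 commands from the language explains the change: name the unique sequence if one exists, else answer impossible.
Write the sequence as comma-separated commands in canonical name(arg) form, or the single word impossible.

key: order matters: swapping back(3) and turn(left) lands elsewhere
begin: (0, 3) facing south
1. back(3) → (0, 6) facing south
2. turn(left) → (0, 6) facing east
no other 2-command option fits: unique.

back(3), turn(left)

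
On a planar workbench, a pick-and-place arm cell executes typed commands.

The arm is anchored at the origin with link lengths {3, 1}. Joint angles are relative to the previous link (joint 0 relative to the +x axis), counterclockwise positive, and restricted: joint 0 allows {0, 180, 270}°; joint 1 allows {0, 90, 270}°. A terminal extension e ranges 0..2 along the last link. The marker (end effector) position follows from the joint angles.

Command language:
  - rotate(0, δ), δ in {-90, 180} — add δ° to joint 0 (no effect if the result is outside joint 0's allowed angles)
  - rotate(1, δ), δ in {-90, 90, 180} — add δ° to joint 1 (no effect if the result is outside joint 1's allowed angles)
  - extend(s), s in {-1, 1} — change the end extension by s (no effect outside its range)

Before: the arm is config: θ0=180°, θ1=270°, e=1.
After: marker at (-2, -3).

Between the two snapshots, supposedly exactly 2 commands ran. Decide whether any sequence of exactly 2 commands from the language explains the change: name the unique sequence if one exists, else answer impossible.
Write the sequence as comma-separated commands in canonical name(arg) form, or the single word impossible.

key: running rotate(0, -90) before rotate(0, 180) would end elsewhere — order is forced
initial: config: θ0=180°, θ1=270°, e=1
t=1 rotate(0, 180) ⇒ config: θ0=0°, θ1=270°, e=1
t=2 rotate(0, -90) ⇒ config: θ0=270°, θ1=270°, e=1
uniquely the one of 49 2-step routes that fits.

rotate(0, 180), rotate(0, -90)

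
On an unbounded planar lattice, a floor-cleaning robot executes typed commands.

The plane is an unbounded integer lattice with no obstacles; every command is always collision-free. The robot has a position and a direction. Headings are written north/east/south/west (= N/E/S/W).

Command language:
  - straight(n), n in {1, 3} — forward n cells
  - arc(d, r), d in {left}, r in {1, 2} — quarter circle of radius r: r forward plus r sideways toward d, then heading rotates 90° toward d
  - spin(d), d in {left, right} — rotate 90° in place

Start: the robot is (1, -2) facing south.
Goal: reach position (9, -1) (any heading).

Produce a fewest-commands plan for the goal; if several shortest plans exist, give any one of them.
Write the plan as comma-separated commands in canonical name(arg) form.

arc(left, 1), straight(1), straight(1), straight(3), arc(left, 2)

begin: (1, -2) facing south
t=1 arc(left, 1) ⇒ (2, -3) facing east
t=2 straight(1) ⇒ (3, -3) facing east
t=3 straight(1) ⇒ (4, -3) facing east
t=4 straight(3) ⇒ (7, -3) facing east
t=5 arc(left, 2) ⇒ (9, -1) facing north
shorter routes all fall short; 5 is best.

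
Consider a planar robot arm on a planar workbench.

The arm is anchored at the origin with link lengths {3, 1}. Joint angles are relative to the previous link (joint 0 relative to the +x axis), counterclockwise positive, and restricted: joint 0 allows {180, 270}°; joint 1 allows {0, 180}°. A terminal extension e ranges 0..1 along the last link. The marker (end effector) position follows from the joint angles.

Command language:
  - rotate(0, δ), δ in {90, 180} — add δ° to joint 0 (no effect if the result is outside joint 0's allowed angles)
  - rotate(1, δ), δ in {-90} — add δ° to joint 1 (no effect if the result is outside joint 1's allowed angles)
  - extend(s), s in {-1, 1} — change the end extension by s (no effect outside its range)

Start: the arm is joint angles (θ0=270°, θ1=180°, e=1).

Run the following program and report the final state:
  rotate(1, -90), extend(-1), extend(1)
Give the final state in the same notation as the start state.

start: joint angles (θ0=270°, θ1=180°, e=1)
t=1 rotate(1, -90) ⇒ joint angles (θ0=270°, θ1=180°, e=1)
t=2 extend(-1) ⇒ joint angles (θ0=270°, θ1=180°, e=0)
t=3 extend(1) ⇒ joint angles (θ0=270°, θ1=180°, e=1)

joint angles (θ0=270°, θ1=180°, e=1)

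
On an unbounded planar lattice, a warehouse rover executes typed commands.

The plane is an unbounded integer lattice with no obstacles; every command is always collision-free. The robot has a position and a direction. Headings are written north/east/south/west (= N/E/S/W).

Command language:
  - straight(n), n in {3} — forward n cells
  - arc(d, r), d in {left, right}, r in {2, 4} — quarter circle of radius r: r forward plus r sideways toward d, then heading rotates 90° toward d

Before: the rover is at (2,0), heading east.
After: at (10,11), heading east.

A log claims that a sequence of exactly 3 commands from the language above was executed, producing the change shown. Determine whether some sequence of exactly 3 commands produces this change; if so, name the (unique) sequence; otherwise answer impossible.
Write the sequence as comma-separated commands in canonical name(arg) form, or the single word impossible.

arc(left, 4), straight(3), arc(right, 4)

key: heading stays E — rotations cancel among the 3 commands
initial: at (2,0), heading east
1. arc(left, 4) → at (6,4), heading north
2. straight(3) → at (6,7), heading north
3. arc(right, 4) → at (10,11), heading east
all 125 alternatives checked — unique.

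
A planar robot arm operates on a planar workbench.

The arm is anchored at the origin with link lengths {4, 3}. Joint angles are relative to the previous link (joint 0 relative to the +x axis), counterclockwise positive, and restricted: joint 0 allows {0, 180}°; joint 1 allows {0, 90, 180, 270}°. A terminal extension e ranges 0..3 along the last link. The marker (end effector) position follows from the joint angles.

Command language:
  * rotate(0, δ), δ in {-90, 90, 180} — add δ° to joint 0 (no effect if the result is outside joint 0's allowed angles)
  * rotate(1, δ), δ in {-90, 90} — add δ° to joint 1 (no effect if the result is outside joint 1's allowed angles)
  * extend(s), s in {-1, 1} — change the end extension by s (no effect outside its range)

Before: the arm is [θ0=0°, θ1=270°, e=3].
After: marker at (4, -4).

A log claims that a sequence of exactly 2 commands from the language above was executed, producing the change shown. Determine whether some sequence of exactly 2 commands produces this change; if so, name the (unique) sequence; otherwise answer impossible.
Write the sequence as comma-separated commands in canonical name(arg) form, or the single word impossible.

extend(-1), extend(-1)

t0: [θ0=0°, θ1=270°, e=3]
1. extend(-1) → [θ0=0°, θ1=270°, e=2]
2. extend(-1) → [θ0=0°, θ1=270°, e=1]
uniquely the one of 49 2-step routes that fits.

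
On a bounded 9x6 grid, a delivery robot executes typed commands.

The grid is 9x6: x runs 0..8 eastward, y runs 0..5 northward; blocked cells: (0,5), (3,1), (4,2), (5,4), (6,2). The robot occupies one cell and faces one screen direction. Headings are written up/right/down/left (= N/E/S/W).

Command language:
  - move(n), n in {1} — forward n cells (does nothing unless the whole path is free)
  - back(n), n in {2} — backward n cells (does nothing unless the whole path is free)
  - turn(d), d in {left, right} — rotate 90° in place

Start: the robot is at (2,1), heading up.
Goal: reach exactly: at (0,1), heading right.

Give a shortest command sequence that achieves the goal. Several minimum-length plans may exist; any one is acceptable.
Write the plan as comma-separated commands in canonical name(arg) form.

turn(right), back(2)

initial: at (2,1), heading up
t=1 turn(right) ⇒ at (2,1), heading right
t=2 back(2) ⇒ at (0,1), heading right
minimal: 2 command(s), checked below 2.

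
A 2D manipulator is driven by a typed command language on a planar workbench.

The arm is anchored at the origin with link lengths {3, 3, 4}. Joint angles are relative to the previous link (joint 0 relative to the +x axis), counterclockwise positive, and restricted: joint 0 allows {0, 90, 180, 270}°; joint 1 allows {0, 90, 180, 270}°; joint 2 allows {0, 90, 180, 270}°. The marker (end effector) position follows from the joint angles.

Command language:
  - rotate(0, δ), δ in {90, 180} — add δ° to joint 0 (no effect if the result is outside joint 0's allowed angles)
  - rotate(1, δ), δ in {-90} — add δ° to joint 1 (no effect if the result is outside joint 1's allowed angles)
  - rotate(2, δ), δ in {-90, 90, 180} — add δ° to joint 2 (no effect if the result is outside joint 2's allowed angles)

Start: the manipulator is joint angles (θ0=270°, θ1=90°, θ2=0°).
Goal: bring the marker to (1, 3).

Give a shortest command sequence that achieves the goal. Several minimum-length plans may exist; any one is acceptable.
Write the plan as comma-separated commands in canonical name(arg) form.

rotate(0, 180), rotate(2, 180)

begin: joint angles (θ0=270°, θ1=90°, θ2=0°)
[1] after rotate(0, 180): joint angles (θ0=90°, θ1=90°, θ2=0°)
[2] after rotate(2, 180): joint angles (θ0=90°, θ1=90°, θ2=180°)
nothing shorter than 2 reaches the goal.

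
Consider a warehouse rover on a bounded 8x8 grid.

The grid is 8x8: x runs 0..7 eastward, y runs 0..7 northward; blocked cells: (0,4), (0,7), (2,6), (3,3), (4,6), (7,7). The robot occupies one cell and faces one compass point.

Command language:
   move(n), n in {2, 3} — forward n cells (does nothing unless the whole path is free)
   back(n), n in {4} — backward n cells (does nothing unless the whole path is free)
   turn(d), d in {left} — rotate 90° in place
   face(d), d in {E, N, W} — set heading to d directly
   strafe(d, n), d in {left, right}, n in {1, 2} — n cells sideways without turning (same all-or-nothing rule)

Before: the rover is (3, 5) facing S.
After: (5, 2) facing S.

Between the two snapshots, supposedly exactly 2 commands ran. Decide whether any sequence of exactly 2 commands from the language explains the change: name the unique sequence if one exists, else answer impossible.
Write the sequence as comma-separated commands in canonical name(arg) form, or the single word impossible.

key: order matters: swapping strafe(left, 2) and move(3) lands elsewhere
begin: (3, 5) facing S
[1] after strafe(left, 2): (5, 5) facing S
[2] after move(3): (5, 2) facing S
all 121 alternatives checked — unique.

strafe(left, 2), move(3)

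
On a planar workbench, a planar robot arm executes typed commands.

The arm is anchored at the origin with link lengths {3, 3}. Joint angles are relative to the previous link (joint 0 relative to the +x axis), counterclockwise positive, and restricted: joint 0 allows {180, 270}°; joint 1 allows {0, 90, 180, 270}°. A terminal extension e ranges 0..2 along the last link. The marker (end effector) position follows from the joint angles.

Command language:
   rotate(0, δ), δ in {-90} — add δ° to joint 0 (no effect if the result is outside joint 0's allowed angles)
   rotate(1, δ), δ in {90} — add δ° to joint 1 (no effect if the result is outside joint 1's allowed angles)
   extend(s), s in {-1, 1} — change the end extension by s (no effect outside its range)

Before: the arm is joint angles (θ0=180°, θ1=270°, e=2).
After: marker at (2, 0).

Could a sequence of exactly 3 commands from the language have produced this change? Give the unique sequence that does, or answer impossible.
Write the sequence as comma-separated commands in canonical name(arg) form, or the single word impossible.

from: joint angles (θ0=180°, θ1=270°, e=2)
1. rotate(1, 90) → joint angles (θ0=180°, θ1=0°, e=2)
2. rotate(1, 90) → joint angles (θ0=180°, θ1=90°, e=2)
3. rotate(1, 90) → joint angles (θ0=180°, θ1=180°, e=2)
no rival 3-sequence matches.

rotate(1, 90), rotate(1, 90), rotate(1, 90)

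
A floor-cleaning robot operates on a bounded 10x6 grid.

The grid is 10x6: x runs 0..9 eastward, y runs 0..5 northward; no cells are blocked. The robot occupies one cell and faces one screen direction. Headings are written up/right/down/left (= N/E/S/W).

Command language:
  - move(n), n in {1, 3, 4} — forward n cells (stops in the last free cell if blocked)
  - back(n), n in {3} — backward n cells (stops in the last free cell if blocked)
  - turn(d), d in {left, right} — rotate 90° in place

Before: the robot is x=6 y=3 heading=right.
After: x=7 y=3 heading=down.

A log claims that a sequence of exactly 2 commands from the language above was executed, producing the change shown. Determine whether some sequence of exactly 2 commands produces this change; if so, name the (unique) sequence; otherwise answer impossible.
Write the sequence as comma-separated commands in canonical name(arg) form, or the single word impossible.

move(1), turn(right)

key: cell and facing (now S) both changed — the 2 commands mix motion and turning
from: x=6 y=3 heading=right
[1] after move(1): x=7 y=3 heading=right
[2] after turn(right): x=7 y=3 heading=down
uniquely the one of 36 2-step routes that fits.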